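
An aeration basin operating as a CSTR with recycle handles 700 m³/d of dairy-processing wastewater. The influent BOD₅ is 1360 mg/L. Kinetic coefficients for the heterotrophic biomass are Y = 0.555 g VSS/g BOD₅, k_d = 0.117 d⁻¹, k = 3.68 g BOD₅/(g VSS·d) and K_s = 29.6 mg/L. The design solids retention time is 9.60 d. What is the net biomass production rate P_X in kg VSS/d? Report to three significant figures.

P_X ≈ 248 kg VSS/d

From the Monod/SRT balance for a CMAS, S = K_s·(1+k_d θ_c)/[θ_c·(Y k − k_d) − 1] = 29.6 × (1 + 0.117 × 9.60) / [9.60 × (0.555 × 3.68 − 0.117) − 1] = 62.85 / 17.48 = 3.595 mg/L.
Y_obs = Y / (1 + k_d θ_c) = 0.555 / (1 + 0.117 × 9.60) = 0.555 / 2.123 = 0.2614.
Mass of BOD₅ removed per day: Q(S₀ − S) = 700 × 1356 g/m³ = 949.5 kg/d.
Biomass produced: P_X = Y_obs·Q·ΔS = 0.2614 × 949.5 ≈ 248.2 kg VSS/d.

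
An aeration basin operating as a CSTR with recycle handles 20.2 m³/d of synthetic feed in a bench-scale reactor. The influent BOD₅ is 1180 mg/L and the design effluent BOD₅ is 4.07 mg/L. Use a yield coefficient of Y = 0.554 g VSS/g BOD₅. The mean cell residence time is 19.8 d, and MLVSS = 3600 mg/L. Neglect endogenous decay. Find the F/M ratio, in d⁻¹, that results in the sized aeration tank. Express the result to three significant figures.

F/M ≈ 0.0915 d⁻¹

V·X = Y·Q·ΔS·θ_c gives V = 0.554 × 20.2 × (1180 − 4.07) × 19.8 / 3600 = 72.38 m³.
Food-to-microorganism ratio F/M = Q S₀ / (V X) = 20.2 × 1180 / (72.38 × 3600) = 0.09148 d⁻¹.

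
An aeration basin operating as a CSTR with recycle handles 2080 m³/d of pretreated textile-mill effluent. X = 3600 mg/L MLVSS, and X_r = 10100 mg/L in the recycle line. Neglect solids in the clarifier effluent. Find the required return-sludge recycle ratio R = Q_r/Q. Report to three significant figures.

Solids balance on the clarifier gives (1+R)X = R·X_r, so R = X/(X_r − X) = 3600 / (10100 − 3600) = 0.5538.

R ≈ 0.554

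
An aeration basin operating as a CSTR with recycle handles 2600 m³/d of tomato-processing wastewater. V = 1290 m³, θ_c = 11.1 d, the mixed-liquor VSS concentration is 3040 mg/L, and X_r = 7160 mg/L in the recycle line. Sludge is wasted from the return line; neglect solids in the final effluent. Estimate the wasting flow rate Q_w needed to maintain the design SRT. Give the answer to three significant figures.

Q_w ≈ 49.3 m³/d

θ_c = V·X/(Q_w·X_r) when wasting from the recycle, so Q_w = V·X/(θ_c·X_r) = 1290 × 3040 / (11.1 × 7160) = 49.34 m³/d.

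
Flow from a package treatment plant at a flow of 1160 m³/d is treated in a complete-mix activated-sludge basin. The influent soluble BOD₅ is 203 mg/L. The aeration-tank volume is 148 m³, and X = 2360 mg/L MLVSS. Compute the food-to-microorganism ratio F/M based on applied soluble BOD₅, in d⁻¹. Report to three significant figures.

F/M ≈ 0.674 d⁻¹

F/M = Q·S₀ / (V·X) = 1160 × 203 / (148.0 × 2360) = 0.6742 g soluble BOD₅·(g VSS·d)⁻¹.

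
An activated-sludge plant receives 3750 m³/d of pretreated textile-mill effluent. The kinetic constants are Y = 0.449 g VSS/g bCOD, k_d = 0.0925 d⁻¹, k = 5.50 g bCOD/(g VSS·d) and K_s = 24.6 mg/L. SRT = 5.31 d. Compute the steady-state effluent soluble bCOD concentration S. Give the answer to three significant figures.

S ≈ 3.16 mg/L

Effluent substrate depends only on kinetics and SRT: S = K_s(1 + k_d θ_c) / [θ_c(Yk − k_d) − 1] = 24.6 × (1 + 0.0925 × 5.31) / [5.31 × (0.449 × 5.50 − 0.0925) − 1] = 36.68 / 11.62 = 3.156 mg/L.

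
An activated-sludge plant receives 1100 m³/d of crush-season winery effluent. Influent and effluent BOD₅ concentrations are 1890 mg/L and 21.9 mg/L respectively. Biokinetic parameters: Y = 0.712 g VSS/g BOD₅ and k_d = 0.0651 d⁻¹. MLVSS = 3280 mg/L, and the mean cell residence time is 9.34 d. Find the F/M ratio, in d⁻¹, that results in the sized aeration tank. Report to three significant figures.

From the SRT design equation V = Y Q (S₀−S) θ_c / [X (1 + k_d θ_c)] = 0.712 × 1100 × (1890 − 21.9) × 9.34 / [3280 × (1 + 0.0651 × 9.34)] = 1.37×10^7 / 5274 = 2591 m³.
Food-to-microorganism ratio F/M = Q S₀ / (V X) = 1100 × 1890 / (2591 × 3280) = 0.2446 d⁻¹.

F/M ≈ 0.245 d⁻¹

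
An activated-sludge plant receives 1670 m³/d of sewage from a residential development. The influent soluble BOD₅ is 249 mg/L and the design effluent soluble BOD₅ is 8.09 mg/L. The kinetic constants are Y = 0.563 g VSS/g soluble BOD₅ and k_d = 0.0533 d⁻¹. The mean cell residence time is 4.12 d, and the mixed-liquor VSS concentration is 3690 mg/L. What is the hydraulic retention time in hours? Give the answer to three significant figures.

From the SRT design equation V = Y Q (S₀−S) θ_c / [X (1 + k_d θ_c)] = 0.563 × 1670 × (249 − 8.09) × 4.12 / [3690 × (1 + 0.0533 × 4.12)] = 9.33×10^5 / 4500 = 207.4 m³.
Hydraulic retention time τ = V/Q = 207.4 / 1670 = 0.1242 d = 2.980 h.

τ ≈ 2.98 h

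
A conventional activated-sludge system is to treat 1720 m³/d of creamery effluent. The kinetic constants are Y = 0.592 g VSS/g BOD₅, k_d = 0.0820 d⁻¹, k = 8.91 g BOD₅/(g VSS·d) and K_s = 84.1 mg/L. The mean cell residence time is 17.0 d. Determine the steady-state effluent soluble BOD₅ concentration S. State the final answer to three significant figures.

Effluent substrate depends only on kinetics and SRT: S = K_s(1 + k_d θ_c) / [θ_c(Yk − k_d) − 1] = 84.1 × (1 + 0.0820 × 17.0) / [17.0 × (0.592 × 8.91 − 0.0820) − 1] = 201.3 / 87.28 = 2.307 mg/L.

S ≈ 2.31 mg/L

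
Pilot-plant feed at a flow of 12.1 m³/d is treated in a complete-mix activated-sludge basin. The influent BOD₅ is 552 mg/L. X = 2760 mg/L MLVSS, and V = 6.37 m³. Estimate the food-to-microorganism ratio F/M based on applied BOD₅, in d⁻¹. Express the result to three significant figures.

F/M = Q·S₀ / (V·X) = 12.1 × 552 / (6.370 × 2760) = 0.3799 g BOD₅·(g VSS·d)⁻¹.

F/M ≈ 0.380 d⁻¹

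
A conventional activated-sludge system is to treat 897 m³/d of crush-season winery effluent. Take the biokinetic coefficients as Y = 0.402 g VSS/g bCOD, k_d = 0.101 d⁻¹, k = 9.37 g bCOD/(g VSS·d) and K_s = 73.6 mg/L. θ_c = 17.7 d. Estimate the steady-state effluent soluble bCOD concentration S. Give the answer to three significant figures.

For a completely mixed reactor with recycle the Lawrence–McCarty relation gives S = K_s·(1 + k_d·θ_c) / [θ_c·(Y·k − k_d) − 1] = 73.6 × (1 + 0.101 × 17.7) / [17.7 × (0.402 × 9.37 − 0.101) − 1] = 205.2 / 63.88 = 3.212 mg/L.

S ≈ 3.21 mg/L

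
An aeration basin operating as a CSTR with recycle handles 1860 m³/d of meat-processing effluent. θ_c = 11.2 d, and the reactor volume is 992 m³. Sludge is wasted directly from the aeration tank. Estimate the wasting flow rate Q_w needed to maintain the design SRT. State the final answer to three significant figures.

Wasting from the aeration tank: Q_w = V / θ_c = 992.0 / 11.2 = 88.57 m³/d.

Q_w ≈ 88.6 m³/d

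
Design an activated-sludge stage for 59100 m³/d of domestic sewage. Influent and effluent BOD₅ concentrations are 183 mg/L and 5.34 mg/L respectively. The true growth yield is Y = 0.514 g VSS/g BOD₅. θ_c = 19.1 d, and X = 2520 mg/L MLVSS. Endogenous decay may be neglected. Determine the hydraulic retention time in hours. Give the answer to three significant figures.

With k_d = 0 the design equation reduces to V = Y Q (S₀−S) θ_c / X = 0.514 × 59100 × (183 − 5.34) × 19.1 / 2520 = 40905 m³.
Hydraulic retention time τ = V/Q = 40905 / 59100 = 0.6921 d = 16.61 h.

τ ≈ 16.6 h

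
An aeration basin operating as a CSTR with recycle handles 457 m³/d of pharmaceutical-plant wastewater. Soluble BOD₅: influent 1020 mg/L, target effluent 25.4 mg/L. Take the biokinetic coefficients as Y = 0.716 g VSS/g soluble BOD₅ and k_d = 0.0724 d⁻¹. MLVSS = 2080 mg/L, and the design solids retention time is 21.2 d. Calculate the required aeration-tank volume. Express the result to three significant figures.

V ≈ 1310 m³

From the SRT design equation V = Y Q (S₀−S) θ_c / [X (1 + k_d θ_c)] = 0.716 × 457 × (1020 − 25.4) × 21.2 / [2080 × (1 + 0.0724 × 21.2)] = 6.9×10^6 / 5273 = 1309 m³.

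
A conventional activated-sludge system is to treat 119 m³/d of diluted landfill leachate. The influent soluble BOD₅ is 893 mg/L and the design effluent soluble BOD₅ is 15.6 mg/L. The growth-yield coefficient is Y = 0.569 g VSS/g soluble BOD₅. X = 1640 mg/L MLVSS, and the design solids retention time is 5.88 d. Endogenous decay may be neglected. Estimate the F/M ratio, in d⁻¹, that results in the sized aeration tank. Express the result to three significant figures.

With k_d = 0 the design equation reduces to V = Y Q (S₀−S) θ_c / X = 0.569 × 119 × (893 − 15.6) × 5.88 / 1640 = 213.0 m³.
F/M = applied load / biomass = Q·S₀/(V·X) = 119 × 893 / (213.0 × 1640) = 0.3042 d⁻¹.

F/M ≈ 0.304 d⁻¹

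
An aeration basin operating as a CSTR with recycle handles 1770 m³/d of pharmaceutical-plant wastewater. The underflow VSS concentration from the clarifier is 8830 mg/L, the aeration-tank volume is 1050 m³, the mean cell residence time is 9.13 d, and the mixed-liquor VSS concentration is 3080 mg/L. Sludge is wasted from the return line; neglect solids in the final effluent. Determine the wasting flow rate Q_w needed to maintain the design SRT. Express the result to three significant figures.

Q_w ≈ 40.1 m³/d

θ_c = V·X/(Q_w·X_r) when wasting from the recycle, so Q_w = V·X/(θ_c·X_r) = 1050 × 3080 / (9.13 × 8830) = 40.12 m³/d.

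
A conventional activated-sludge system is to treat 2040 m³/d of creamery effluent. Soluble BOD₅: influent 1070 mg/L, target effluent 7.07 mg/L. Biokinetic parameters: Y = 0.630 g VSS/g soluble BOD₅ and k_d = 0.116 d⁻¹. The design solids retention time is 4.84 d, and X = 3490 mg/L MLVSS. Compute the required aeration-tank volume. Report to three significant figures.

Steady-state biomass mass balance: V·X·(1 + k_d·θ_c) = Y·Q·(S₀ − S)·θ_c, so V = 0.630 × 2040 × (1070 − 7.07) × 4.84 / [3490 × (1 + 0.116 × 4.84)] = 6.61×10^6 / 5449 = 1213 m³.

V ≈ 1210 m³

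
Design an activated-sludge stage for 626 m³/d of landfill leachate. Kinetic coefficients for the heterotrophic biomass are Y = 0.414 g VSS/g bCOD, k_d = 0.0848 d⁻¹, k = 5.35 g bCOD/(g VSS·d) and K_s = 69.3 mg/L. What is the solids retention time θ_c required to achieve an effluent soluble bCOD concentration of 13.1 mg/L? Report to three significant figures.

θ_c ≈ 3.74 d

At the target effluent, Y k S/(K_s+S) = 0.414×5.35×13.1/82.40 = 0.3521 d⁻¹.
Then 1/θ_c = μ − k_d = 0.3521 − 0.0848 = 0.2673 d⁻¹, giving θ_c = 3.741 d.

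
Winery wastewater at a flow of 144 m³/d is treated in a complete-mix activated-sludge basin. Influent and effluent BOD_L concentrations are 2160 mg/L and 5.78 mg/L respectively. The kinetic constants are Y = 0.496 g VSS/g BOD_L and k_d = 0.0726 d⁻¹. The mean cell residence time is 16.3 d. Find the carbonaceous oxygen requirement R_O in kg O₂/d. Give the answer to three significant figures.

R_O ≈ 210 kg O₂/d

The observed yield is Y_obs = Y/(1 + k_d·θ_c) = 0.496 / (1 + 0.0726 × 16.3) = 0.496 / 2.183 = 0.2272 g VSS per g BOD_L removed.
ΔS = 2160 − 5.78 = 2154 mg/L, so the substrate removal rate is 144 × 2154/1000 = 310.2 kg BOD_L/d.
Biomass synthesised: P_X = Y_obs × 310.2 = 70.47 kg VSS/d.
Carbonaceous O₂ demand = substrate oxidised − cell-mass equivalent = 310.2 − 1.42 × 70.47 = 210.1 kg O₂/d.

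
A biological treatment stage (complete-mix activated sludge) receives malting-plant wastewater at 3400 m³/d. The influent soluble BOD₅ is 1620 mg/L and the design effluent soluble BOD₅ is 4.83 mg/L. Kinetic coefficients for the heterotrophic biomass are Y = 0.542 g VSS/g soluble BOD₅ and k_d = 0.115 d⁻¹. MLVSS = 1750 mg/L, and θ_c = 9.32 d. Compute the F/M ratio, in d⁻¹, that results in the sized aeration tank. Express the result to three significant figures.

From the SRT design equation V = Y Q (S₀−S) θ_c / [X (1 + k_d θ_c)] = 0.542 × 3400 × (1620 − 4.83) × 9.32 / [1750 × (1 + 0.115 × 9.32)] = 2.77×10^7 / 3626 = 7651 m³.
F/M = Q·S₀ / (V·X) = 3400 × 1620 / (7651 × 1750) = 0.4114 g soluble BOD₅·(g VSS·d)⁻¹.

F/M ≈ 0.411 d⁻¹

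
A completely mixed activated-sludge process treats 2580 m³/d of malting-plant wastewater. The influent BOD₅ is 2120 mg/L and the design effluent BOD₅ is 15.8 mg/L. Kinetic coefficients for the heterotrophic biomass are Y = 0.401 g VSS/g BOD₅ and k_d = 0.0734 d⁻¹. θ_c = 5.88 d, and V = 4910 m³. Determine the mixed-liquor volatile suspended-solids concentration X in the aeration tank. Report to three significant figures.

X ≈ 1820 mg/L

From V·X·(1 + k_d·θ_c) = Y·Q·(S₀ − S)·θ_c: X = 0.401 × 2580 × (2120 − 15.8) × 5.88 / [4910 × (1 + 0.0734 × 5.88)] = 1821 mg/L.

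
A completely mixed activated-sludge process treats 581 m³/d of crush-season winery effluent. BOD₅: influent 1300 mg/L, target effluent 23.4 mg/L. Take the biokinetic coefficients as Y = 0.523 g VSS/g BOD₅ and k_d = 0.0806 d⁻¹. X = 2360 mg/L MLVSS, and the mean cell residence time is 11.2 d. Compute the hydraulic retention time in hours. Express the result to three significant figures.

From the SRT design equation V = Y Q (S₀−S) θ_c / [X (1 + k_d θ_c)] = 0.523 × 581 × (1300 − 23.4) × 11.2 / [2360 × (1 + 0.0806 × 11.2)] = 4.34×10^6 / 4490 = 967.5 m³.
τ = V/Q = 967.5/581 = 1.665 d, or 39.97 h.

τ ≈ 40.0 h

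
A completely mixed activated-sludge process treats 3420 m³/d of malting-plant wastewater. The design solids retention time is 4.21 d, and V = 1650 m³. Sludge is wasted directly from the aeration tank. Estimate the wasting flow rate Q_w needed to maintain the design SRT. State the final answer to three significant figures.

Q_w ≈ 392 m³/d

Wasting from the aeration tank: Q_w = V / θ_c = 1650 / 4.21 = 391.9 m³/d.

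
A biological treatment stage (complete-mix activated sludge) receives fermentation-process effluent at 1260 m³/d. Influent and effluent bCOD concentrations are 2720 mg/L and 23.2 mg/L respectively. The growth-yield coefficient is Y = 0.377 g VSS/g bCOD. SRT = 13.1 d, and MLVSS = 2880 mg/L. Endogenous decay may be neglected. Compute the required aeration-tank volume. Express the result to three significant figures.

With k_d = 0 the design equation reduces to V = Y Q (S₀−S) θ_c / X = 0.377 × 1260 × (2720 − 23.2) × 13.1 / 2880 = 5827 m³.

V ≈ 5830 m³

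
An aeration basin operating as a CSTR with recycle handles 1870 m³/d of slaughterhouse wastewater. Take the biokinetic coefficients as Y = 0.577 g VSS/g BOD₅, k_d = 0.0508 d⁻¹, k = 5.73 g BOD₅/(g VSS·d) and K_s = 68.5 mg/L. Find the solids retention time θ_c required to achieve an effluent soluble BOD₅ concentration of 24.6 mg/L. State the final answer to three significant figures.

θ_c ≈ 1.22 d

At the target effluent, Y k S/(K_s+S) = 0.577×5.73×24.6/93.10 = 0.8736 d⁻¹.
1/θ_c = 0.8736 − 0.0508 = 0.8228 d⁻¹, so θ_c = 1.215 d.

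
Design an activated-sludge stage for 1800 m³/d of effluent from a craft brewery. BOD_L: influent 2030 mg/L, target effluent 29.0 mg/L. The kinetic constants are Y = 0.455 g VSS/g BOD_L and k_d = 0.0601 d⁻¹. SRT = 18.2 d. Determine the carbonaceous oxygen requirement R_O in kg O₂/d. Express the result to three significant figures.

Correct the yield for decay: Y_obs = Y/(1 + k_d θ_c) = 0.455 / (1 + 0.0601 × 18.2) = 0.455 / 2.094 = 0.2173.
Substrate removed = Q·(S₀ − S) = 1800 m³/d × (2030 − 29.0) g/m³ = 3.6×10^6 g/d = 3602 kg/d.
Net sludge production P_X = 0.2173 × 3602 = 782.7 kg VSS/d.
R_O = Q·ΔS − 1.42 P_X = 3602 − 1111 = 2490 kg O₂/d.

R_O ≈ 2490 kg O₂/d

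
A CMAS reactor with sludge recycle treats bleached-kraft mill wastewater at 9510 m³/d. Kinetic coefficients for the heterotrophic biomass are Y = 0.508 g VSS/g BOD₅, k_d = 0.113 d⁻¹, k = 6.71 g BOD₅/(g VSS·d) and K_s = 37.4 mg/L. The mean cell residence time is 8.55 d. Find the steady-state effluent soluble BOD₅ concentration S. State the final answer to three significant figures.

S ≈ 2.71 mg/L

For a completely mixed reactor with recycle the Lawrence–McCarty relation gives S = K_s·(1 + k_d·θ_c) / [θ_c·(Y·k − k_d) − 1] = 37.4 × (1 + 0.113 × 8.55) / [8.55 × (0.508 × 6.71 − 0.113) − 1] = 73.53 / 27.18 = 2.706 mg/L.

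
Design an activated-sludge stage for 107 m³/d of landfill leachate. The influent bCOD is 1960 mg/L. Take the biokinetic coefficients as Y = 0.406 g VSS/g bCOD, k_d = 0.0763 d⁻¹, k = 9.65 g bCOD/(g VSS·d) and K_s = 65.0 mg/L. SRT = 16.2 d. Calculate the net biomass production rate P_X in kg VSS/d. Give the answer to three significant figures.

P_X ≈ 38.0 kg VSS/d

For a completely mixed reactor with recycle the Lawrence–McCarty relation gives S = K_s·(1 + k_d·θ_c) / [θ_c·(Y·k − k_d) − 1] = 65.0 × (1 + 0.0763 × 16.2) / [16.2 × (0.406 × 9.65 − 0.0763) − 1] = 145.3 / 61.23 = 2.374 mg/L.
Observed yield with endogenous decay: Y_obs = Y / (1 + k_d·θ_c) = 0.406 / (1 + 0.0763 × 16.2) = 0.406 / 2.236 = 0.1816 g VSS/g bCOD.
Substrate removed = Q·(S₀ − S) = 107 m³/d × (1960 − 2.37) g/m³ = 2.09×10^5 g/d = 209.5 kg/d.
Biomass produced: P_X = Y_obs·Q·ΔS = 0.1816 × 209.5 ≈ 38.03 kg VSS/d.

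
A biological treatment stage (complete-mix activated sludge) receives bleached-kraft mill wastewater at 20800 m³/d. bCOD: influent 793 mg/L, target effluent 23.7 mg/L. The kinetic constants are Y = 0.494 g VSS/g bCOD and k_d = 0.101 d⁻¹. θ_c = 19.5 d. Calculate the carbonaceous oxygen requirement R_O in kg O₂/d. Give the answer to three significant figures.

R_O ≈ 12200 kg O₂/d

Observed yield with endogenous decay: Y_obs = Y / (1 + k_d·θ_c) = 0.494 / (1 + 0.101 × 19.5) = 0.494 / 2.970 = 0.1664 g VSS/g bCOD.
Q·(S₀ − S) = 20800 × (793 − 23.7) × 10⁻³ = 16001 kg/d removed.
P_X = Y_obs·Q·(S₀ − S) = 0.1664 × 16001 = 2662 kg VSS/d.
R_O = Q·ΔS − 1.42 P_X = 16001 − 3780 = 12221 kg O₂/d.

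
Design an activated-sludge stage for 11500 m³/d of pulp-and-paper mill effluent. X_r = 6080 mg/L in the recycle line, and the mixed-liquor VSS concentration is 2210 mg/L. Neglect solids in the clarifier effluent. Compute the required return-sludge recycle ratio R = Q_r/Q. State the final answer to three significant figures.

R ≈ 0.571

Solids balance on the clarifier gives (1+R)X = R·X_r, so R = X/(X_r − X) = 2210 / (6080 − 2210) = 0.5711.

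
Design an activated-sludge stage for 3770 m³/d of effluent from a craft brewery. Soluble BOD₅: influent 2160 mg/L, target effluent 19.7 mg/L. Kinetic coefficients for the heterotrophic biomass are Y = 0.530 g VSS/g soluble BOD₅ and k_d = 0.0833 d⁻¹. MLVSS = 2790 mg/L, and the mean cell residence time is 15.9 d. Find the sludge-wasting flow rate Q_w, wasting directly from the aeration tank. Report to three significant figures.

From the SRT design equation V = Y Q (S₀−S) θ_c / [X (1 + k_d θ_c)] = 0.530 × 3770 × (2160 − 19.7) × 15.9 / [2790 × (1 + 0.0833 × 15.9)] = 6.8×10^7 / 6485 = 10485 m³.
With mixed-liquor wasting, θ_c = V/Q_w, so Q_w = V/θ_c = 10485/15.9 = 659.4 m³/d.

Q_w ≈ 659 m³/d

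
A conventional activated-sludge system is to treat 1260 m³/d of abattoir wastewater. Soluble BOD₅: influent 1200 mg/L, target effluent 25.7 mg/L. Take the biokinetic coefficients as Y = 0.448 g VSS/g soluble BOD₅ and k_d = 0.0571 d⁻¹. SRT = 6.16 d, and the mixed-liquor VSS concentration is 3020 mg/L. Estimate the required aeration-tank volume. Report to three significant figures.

V ≈ 1000 m³

From the SRT design equation V = Y Q (S₀−S) θ_c / [X (1 + k_d θ_c)] = 0.448 × 1260 × (1200 − 25.7) × 6.16 / [3020 × (1 + 0.0571 × 6.16)] = 4.08×10^6 / 4082 = 1000 m³.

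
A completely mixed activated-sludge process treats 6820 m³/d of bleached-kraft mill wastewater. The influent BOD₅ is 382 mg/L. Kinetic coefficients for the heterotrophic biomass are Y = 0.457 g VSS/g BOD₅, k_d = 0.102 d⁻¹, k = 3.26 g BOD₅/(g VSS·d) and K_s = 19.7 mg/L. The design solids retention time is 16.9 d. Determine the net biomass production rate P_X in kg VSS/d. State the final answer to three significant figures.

P_X ≈ 434 kg VSS/d

For a completely mixed reactor with recycle the Lawrence–McCarty relation gives S = K_s·(1 + k_d·θ_c) / [θ_c·(Y·k − k_d) − 1] = 19.7 × (1 + 0.102 × 16.9) / [16.9 × (0.457 × 3.26 − 0.102) − 1] = 53.66 / 22.45 = 2.390 mg/L.
The observed yield is Y_obs = Y/(1 + k_d·θ_c) = 0.457 / (1 + 0.102 × 16.9) = 0.457 / 2.724 = 0.1678 g VSS per g BOD₅ removed.
Mass of BOD₅ removed per day: Q(S₀ − S) = 6820 × 379.6 g/m³ = 2589 kg/d.
P_X = Y_obs · Q(S₀ − S) = 0.1678 × 2589 = 434.4 kg VSS/d.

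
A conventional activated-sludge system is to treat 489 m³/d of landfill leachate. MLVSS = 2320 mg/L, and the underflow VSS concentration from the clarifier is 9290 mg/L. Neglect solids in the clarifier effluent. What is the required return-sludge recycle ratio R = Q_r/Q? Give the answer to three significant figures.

R = Q_r/Q = X/(X_r − X) = 2320 / (9290 − 2320) = 0.3329.

R ≈ 0.333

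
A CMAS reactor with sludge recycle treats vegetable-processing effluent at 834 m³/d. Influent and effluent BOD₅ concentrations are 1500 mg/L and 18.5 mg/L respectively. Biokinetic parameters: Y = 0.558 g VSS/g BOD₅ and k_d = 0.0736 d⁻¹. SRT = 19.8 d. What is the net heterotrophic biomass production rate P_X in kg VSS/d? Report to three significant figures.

P_X ≈ 281 kg VSS/d

Y_obs = Y / (1 + k_d θ_c) = 0.558 / (1 + 0.0736 × 19.8) = 0.558 / 2.457 = 0.2271.
Substrate removed = Q·(S₀ − S) = 834 m³/d × (1500 − 18.5) g/m³ = 1.24×10^6 g/d = 1236 kg/d.
Biomass produced: P_X = Y_obs·Q·ΔS = 0.2271 × 1236 ≈ 280.6 kg VSS/d.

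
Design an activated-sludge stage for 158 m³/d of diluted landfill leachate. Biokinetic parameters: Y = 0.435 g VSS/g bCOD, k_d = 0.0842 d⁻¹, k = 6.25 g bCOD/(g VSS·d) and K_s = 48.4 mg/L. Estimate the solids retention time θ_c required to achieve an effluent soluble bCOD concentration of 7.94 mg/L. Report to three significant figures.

θ_c ≈ 3.35 d

At the target effluent, Y k S/(K_s+S) = 0.435×6.25×7.94/56.34 = 0.3832 d⁻¹.
1/θ_c = 0.3832 − 0.0842 = 0.2990 d⁻¹, so θ_c = 3.345 d.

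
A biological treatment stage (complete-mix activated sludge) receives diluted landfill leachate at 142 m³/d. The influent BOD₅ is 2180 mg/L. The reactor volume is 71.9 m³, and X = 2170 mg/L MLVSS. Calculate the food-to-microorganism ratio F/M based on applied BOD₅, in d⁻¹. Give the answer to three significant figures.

F/M = applied load / biomass = Q·S₀/(V·X) = 142 × 2180 / (71.90 × 2170) = 1.984 d⁻¹.

F/M ≈ 1.98 d⁻¹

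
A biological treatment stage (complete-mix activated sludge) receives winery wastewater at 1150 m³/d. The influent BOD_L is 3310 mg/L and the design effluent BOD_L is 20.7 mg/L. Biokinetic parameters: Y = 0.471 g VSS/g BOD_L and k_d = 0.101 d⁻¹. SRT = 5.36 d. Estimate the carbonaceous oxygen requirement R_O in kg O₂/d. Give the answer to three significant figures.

R_O ≈ 2140 kg O₂/d

The observed yield is Y_obs = Y/(1 + k_d·θ_c) = 0.471 / (1 + 0.101 × 5.36) = 0.471 / 1.541 = 0.3056 g VSS per g BOD_L removed.
Mass of BOD_L removed per day: Q(S₀ − S) = 1150 × 3289 g/m³ = 3783 kg/d.
Net sludge production P_X = 0.3056 × 3783 = 1156 kg VSS/d.
R_O = Q·(S₀ − S) − 1.42·P_X = 3783 − 1.42 × 1156 = 2141 kg O₂/d.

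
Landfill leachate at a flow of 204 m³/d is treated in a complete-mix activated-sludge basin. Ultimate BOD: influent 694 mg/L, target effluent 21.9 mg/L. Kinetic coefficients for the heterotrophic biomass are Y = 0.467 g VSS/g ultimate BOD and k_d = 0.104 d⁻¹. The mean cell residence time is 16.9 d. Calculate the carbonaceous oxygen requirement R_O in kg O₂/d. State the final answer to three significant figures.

R_O ≈ 104 kg O₂/d

Observed yield with endogenous decay: Y_obs = Y / (1 + k_d·θ_c) = 0.467 / (1 + 0.104 × 16.9) = 0.467 / 2.758 = 0.1694 g VSS/g ultimate BOD.
Q·(S₀ − S) = 204 × (694 − 21.9) × 10⁻³ = 137.1 kg/d removed.
Net sludge production P_X = 0.1694 × 137.1 = 23.22 kg VSS/d.
R_O = Q·(S₀ − S) − 1.42·P_X = 137.1 − 1.42 × 23.22 = 104.1 kg O₂/d.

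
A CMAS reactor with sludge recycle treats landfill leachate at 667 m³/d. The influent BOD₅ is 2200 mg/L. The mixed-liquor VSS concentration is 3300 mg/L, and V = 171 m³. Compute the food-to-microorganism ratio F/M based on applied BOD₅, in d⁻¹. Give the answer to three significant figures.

F/M ≈ 2.60 d⁻¹

Food-to-microorganism ratio F/M = Q S₀ / (V X) = 667 × 2200 / (171.0 × 3300) = 2.600 d⁻¹.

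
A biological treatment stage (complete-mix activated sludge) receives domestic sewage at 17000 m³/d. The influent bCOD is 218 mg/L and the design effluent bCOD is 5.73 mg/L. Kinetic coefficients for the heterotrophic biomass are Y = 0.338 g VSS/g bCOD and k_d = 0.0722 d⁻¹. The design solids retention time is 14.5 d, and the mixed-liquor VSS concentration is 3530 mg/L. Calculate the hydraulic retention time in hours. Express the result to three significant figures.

τ ≈ 3.46 h

Steady-state biomass mass balance: V·X·(1 + k_d·θ_c) = Y·Q·(S₀ − S)·θ_c, so V = 0.338 × 17000 × (218 − 5.73) × 14.5 / [3530 × (1 + 0.0722 × 14.5)] = 1.77×10^7 / 7226 = 2448 m³.
HRT = V/Q = 2448 m³ / 17000 m³·d⁻¹ = 0.1440 d × 24 = 3.456 h.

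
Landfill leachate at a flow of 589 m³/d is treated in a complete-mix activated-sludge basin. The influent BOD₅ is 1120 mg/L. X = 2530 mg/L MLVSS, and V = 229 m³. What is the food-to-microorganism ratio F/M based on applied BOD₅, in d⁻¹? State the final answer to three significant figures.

F/M = applied load / biomass = Q·S₀/(V·X) = 589 × 1120 / (229.0 × 2530) = 1.139 d⁻¹.

F/M ≈ 1.14 d⁻¹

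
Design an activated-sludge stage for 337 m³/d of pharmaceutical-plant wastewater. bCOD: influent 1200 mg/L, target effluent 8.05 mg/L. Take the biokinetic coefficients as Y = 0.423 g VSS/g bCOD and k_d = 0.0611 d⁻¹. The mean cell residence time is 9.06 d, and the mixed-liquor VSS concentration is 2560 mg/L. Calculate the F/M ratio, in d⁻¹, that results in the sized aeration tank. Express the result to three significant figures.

From the SRT design equation V = Y Q (S₀−S) θ_c / [X (1 + k_d θ_c)] = 0.423 × 337 × (1200 − 8.05) × 9.06 / [2560 × (1 + 0.0611 × 9.06)] = 1.54×10^6 / 3977 = 387.1 m³.
F/M = Q·S₀ / (V·X) = 337 × 1200 / (387.1 × 2560) = 0.4081 g bCOD·(g VSS·d)⁻¹.

F/M ≈ 0.408 d⁻¹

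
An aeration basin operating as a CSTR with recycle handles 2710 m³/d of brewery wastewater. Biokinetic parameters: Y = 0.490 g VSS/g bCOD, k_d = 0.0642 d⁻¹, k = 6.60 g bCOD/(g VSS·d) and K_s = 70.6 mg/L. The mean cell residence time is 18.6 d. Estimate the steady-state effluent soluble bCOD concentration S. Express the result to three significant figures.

S ≈ 2.67 mg/L

From the Monod/SRT balance for a CMAS, S = K_s·(1+k_d θ_c)/[θ_c·(Y k − k_d) − 1] = 70.6 × (1 + 0.0642 × 18.6) / [18.6 × (0.490 × 6.60 − 0.0642) − 1] = 154.9 / 57.96 = 2.673 mg/L.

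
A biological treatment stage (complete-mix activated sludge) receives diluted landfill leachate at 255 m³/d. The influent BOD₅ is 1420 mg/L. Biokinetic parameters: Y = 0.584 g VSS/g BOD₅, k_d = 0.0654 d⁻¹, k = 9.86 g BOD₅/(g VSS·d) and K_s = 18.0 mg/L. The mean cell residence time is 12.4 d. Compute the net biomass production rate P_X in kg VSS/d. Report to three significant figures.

P_X ≈ 117 kg VSS/d

From the Monod/SRT balance for a CMAS, S = K_s·(1+k_d θ_c)/[θ_c·(Y k − k_d) − 1] = 18.0 × (1 + 0.0654 × 12.4) / [12.4 × (0.584 × 9.86 − 0.0654) − 1] = 32.60 / 69.59 = 0.4684 mg/L.
The observed yield is Y_obs = Y/(1 + k_d·θ_c) = 0.584 / (1 + 0.0654 × 12.4) = 0.584 / 1.811 = 0.3225 g VSS per g BOD₅ removed.
Substrate removed = Q·(S₀ − S) = 255 m³/d × (1420 − 0.468) g/m³ = 3.62×10^5 g/d = 362.0 kg/d.
So the net sludge growth is P_X = 0.3225 × 362.0 = 116.7 kg VSS/d.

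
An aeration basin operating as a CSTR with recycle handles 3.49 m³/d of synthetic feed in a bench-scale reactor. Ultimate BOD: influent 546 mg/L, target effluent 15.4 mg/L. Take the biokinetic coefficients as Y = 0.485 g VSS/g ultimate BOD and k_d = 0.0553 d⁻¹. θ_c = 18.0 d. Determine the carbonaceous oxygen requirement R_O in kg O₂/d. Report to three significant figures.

R_O ≈ 1.21 kg O₂/d

Correct the yield for decay: Y_obs = Y/(1 + k_d θ_c) = 0.485 / (1 + 0.0553 × 18.0) = 0.485 / 1.995 = 0.2431.
Substrate removed = Q·(S₀ − S) = 3.49 m³/d × (546 − 15.4) g/m³ = 1.85×10^3 g/d = 1.852 kg/d.
Biomass synthesised: P_X = Y_obs × 1.852 = 0.4501 kg VSS/d.
R_O = Q·ΔS − 1.42 P_X = 1.852 − 0.6391 = 1.213 kg O₂/d.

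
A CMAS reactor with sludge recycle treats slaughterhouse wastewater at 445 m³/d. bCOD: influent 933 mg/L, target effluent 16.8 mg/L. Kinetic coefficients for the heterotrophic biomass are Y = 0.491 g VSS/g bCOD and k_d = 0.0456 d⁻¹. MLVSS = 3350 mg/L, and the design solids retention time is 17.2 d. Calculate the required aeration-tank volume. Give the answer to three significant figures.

Rearranging the biomass balance for a CMAS with decay, V = Y·Q·ΔS·θ_c / [X·(1+k_d θ_c)] = 0.491 × 445 × (933 − 16.8) × 17.2 / [3350 × (1 + 0.0456 × 17.2)] = 3.44×10^6 / 5977 = 576.0 m³.

V ≈ 576 m³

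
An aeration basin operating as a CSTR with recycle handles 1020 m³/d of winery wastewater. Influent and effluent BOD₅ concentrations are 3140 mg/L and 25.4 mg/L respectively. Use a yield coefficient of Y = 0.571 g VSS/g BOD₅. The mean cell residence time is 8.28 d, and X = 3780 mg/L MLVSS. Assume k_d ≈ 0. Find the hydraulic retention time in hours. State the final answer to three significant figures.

τ ≈ 93.5 h

With k_d = 0 the design equation reduces to V = Y Q (S₀−S) θ_c / X = 0.571 × 1020 × (3140 − 25.4) × 8.28 / 3780 = 3974 m³.
HRT = V/Q = 3974 m³ / 1020 m³·d⁻¹ = 3.896 d × 24 = 93.49 h.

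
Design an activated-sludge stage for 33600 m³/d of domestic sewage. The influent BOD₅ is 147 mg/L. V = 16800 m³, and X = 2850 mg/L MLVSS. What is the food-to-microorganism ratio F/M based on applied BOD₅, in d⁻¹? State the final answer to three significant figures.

F/M ≈ 0.103 d⁻¹

Food-to-microorganism ratio F/M = Q S₀ / (V X) = 33600 × 147 / (16800 × 2850) = 0.1032 d⁻¹.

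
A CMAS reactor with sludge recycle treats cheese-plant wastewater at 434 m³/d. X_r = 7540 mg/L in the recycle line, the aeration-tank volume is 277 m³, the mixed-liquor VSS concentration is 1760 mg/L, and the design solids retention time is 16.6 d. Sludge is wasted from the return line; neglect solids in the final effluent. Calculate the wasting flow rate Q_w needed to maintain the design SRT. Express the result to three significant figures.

Q_w = (V·X)/(θ_c X_r) = 277.0 × 1760 / (16.6 × 7540) = 3.895 m³/d.

Q_w ≈ 3.90 m³/d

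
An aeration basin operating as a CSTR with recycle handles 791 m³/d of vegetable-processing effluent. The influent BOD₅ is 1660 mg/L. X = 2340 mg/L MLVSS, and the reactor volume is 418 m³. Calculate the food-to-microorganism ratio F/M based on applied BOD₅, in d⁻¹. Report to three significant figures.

F/M = Q·S₀ / (V·X) = 791 × 1660 / (418.0 × 2340) = 1.342 g BOD₅·(g VSS·d)⁻¹.

F/M ≈ 1.34 d⁻¹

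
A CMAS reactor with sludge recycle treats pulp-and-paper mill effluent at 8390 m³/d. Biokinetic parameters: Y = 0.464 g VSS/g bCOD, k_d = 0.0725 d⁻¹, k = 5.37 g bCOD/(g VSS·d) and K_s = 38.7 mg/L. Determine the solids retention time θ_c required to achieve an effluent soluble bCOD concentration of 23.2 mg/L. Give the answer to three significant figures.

Specific growth rate at S = 23.2 mg/L: μ = YkS/(K_s+S) = 0.464·5.37·23.2/(38.7+23.2) = 0.9339 d⁻¹.
Then 1/θ_c = μ − k_d = 0.9339 − 0.0725 = 0.8614 d⁻¹, giving θ_c = 1.161 d.

θ_c ≈ 1.16 d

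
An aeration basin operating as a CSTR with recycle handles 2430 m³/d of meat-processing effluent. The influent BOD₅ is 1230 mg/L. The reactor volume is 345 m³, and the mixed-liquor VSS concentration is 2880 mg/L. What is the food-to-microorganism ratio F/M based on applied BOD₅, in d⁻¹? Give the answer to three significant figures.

F/M ≈ 3.01 d⁻¹

Food-to-microorganism ratio F/M = Q S₀ / (V X) = 2430 × 1230 / (345.0 × 2880) = 3.008 d⁻¹.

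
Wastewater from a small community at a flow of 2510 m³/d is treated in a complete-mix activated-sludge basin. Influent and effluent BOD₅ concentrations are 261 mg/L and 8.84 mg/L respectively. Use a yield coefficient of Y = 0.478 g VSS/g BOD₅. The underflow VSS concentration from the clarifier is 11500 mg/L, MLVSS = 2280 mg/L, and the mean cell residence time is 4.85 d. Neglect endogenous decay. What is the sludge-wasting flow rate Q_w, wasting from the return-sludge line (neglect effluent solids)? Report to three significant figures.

Q_w ≈ 26.3 m³/d

With k_d = 0 the design equation reduces to V = Y Q (S₀−S) θ_c / X = 0.478 × 2510 × (261 − 8.84) × 4.85 / 2280 = 643.6 m³.
θ_c = V·X/(Q_w·X_r) when wasting from the recycle, so Q_w = V·X/(θ_c·X_r) = 643.6 × 2280 / (4.85 × 11500) = 26.31 m³/d.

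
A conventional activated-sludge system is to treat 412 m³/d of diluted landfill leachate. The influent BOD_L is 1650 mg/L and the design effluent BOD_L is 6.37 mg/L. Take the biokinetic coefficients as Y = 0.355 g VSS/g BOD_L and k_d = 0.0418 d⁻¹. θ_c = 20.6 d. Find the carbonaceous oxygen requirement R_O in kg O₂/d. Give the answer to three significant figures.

R_O ≈ 494 kg O₂/d

Observed yield with endogenous decay: Y_obs = Y / (1 + k_d·θ_c) = 0.355 / (1 + 0.0418 × 20.6) = 0.355 / 1.861 = 0.1907 g VSS/g BOD_L.
Mass of BOD_L removed per day: Q(S₀ − S) = 412 × 1644 g/m³ = 677.2 kg/d.
Net sludge production P_X = 0.1907 × 677.2 = 129.2 kg VSS/d.
Carbonaceous O₂ demand = substrate oxidised − cell-mass equivalent = 677.2 − 1.42 × 129.2 = 493.8 kg O₂/d.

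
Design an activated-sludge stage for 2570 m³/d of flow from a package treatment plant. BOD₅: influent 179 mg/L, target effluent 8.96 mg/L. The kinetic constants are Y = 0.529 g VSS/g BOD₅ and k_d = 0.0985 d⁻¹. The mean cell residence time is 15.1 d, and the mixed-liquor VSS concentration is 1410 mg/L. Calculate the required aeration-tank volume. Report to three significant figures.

Steady-state biomass mass balance: V·X·(1 + k_d·θ_c) = Y·Q·(S₀ − S)·θ_c, so V = 0.529 × 2570 × (179 − 8.96) × 15.1 / [1410 × (1 + 0.0985 × 15.1)] = 3.49×10^6 / 3507 = 995.3 m³.

V ≈ 995 m³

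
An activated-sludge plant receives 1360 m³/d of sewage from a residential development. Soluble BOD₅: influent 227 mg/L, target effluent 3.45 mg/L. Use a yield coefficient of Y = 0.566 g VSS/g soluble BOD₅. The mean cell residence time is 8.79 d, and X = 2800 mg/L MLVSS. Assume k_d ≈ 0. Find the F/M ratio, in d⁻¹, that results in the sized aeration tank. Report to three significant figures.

With k_d = 0 the design equation reduces to V = Y Q (S₀−S) θ_c / X = 0.566 × 1360 × (227 − 3.45) × 8.79 / 2800 = 540.2 m³.
Food-to-microorganism ratio F/M = Q S₀ / (V X) = 1360 × 227 / (540.2 × 2800) = 0.2041 d⁻¹.

F/M ≈ 0.204 d⁻¹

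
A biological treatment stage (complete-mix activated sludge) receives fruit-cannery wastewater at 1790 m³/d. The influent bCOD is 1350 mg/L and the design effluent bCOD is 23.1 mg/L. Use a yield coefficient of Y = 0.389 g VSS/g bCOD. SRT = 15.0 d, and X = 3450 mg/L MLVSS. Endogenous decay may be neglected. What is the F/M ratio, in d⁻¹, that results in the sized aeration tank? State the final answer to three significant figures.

With k_d = 0 the design equation reduces to V = Y Q (S₀−S) θ_c / X = 0.389 × 1790 × (1350 − 23.1) × 15.0 / 3450 = 4017 m³.
F/M = Q·S₀ / (V·X) = 1790 × 1350 / (4017 × 3450) = 0.1744 g bCOD·(g VSS·d)⁻¹.

F/M ≈ 0.174 d⁻¹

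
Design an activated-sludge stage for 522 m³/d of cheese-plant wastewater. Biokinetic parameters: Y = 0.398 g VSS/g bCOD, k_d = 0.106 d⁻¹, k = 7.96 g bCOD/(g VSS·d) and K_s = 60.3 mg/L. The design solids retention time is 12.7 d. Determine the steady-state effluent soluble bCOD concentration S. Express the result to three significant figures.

From the Monod/SRT balance for a CMAS, S = K_s·(1+k_d θ_c)/[θ_c·(Y k − k_d) − 1] = 60.3 × (1 + 0.106 × 12.7) / [12.7 × (0.398 × 7.96 − 0.106) − 1] = 141.5 / 37.89 = 3.734 mg/L.

S ≈ 3.73 mg/L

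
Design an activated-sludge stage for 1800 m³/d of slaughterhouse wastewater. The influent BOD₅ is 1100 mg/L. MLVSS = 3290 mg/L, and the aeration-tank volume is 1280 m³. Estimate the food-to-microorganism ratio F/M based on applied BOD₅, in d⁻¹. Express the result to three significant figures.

Food-to-microorganism ratio F/M = Q S₀ / (V X) = 1800 × 1100 / (1280 × 3290) = 0.4702 d⁻¹.

F/M ≈ 0.470 d⁻¹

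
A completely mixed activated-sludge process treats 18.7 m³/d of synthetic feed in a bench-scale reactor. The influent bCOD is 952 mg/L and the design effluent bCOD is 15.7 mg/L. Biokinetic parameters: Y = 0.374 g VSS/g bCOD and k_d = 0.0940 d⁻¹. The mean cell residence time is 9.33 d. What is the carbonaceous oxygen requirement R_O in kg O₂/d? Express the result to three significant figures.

R_O ≈ 12.6 kg O₂/d

The observed yield is Y_obs = Y/(1 + k_d·θ_c) = 0.374 / (1 + 0.0940 × 9.33) = 0.374 / 1.877 = 0.1993 g VSS per g bCOD removed.
ΔS = 952 − 15.7 = 936.3 mg/L, so the substrate removal rate is 18.7 × 936.3/1000 = 17.51 kg bCOD/d.
Biomass synthesised: P_X = Y_obs × 17.51 = 3.489 kg VSS/d.
Carbonaceous O₂ demand = substrate oxidised − cell-mass equivalent = 17.51 − 1.42 × 3.489 = 12.55 kg O₂/d.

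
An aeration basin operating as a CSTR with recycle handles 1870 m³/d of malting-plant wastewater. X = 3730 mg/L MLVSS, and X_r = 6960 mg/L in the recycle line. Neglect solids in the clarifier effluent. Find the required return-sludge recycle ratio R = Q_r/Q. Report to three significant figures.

R ≈ 1.15

Mass balance around the secondary clarifier (neglecting effluent solids): R = X / (X_r − X) = 3730 / (6960 − 3730) = 1.155.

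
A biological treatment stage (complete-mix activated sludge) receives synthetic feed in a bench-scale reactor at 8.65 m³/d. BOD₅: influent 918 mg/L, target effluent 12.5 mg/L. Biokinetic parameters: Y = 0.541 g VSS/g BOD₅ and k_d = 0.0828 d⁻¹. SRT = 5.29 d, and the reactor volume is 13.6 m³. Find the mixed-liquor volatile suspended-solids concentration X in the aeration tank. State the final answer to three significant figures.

X ≈ 1150 mg/L

From V·X·(1 + k_d·θ_c) = Y·Q·(S₀ − S)·θ_c: X = 0.541 × 8.65 × (918 − 12.5) × 5.29 / [13.6 × (1 + 0.0828 × 5.29)] = 1146 mg/L.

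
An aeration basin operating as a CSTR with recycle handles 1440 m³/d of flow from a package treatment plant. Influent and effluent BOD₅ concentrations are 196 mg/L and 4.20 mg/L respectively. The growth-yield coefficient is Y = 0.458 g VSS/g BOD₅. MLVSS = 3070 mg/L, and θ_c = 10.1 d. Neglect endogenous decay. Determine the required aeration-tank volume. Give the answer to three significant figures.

Biomass mass balance (decay neglected): V·X = Y·Q·(S₀ − S)·θ_c, so V = 0.458 × 1440 × (196 − 4.20) × 10.1 / 3070 = 416.2 m³.

V ≈ 416 m³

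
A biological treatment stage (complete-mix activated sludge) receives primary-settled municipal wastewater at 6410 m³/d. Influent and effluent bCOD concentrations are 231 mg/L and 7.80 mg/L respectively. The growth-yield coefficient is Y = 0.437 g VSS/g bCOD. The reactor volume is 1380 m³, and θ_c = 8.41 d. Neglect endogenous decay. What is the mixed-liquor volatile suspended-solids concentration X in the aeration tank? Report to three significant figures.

Without decay, X = Y Q (S₀−S) θ_c / V = 0.437 × 6410 × (231 − 7.80) × 8.41 / 1380 = 3810 mg/L.

X ≈ 3810 mg/L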